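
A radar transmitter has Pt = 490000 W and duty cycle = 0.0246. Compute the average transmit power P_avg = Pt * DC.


P_avg = 490000 * 0.0246 = 12054.0 W

12054.0 W


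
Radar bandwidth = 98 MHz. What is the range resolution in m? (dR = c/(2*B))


dR = 3e8 / (2 * 98000000.0) = 1.53 m

1.53 m


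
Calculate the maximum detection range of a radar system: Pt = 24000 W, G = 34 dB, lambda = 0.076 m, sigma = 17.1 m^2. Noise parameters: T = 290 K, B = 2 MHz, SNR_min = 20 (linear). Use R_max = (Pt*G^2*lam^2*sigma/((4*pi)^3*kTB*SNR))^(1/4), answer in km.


G_lin = 10^(34/10) = 2511.886432
R^4 = 24000 * 2511.886432^2 * 0.076^2 * 17.1 / ((4*pi)^3 * 1.38e-23 * 290 * 2000000.0 * 20)
R^4 = 4.70834e19 m^4
R_max = (4.70834e19)^(1/4) = 82835.6 m = 82.8 km

82.8 km


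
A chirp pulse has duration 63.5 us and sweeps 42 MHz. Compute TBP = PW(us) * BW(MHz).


TBP = 63.5 * 42 = 2667.0

2667.0


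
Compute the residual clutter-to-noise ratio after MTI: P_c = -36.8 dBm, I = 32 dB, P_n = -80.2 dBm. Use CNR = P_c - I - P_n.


CNR = -36.8 - 32 - (-80.2) = 11.4 dB

11.4 dB


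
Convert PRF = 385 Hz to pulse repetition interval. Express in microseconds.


PRI = 1/385 = 0.0025974026 s = 2597.4 us

2597.4 us


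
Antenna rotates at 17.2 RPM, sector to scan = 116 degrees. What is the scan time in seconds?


t = 116 / (17.2 * 360) * 60 = 1.12 s

1.12 s


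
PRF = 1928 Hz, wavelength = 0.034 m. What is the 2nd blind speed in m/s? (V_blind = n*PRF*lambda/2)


V_blind = 2 * 1928 * 0.034 / 2 = 65.6 m/s

65.6 m/s


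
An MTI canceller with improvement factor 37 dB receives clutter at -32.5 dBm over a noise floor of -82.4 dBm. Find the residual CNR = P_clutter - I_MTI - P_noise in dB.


CNR = -32.5 - 37 - (-82.4) = 12.9 dB

12.9 dB


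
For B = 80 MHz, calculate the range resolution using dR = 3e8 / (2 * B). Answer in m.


dR = 3e8 / (2 * 80000000.0) = 1.88 m

1.88 m


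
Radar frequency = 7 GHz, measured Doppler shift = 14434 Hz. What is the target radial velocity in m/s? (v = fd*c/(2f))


v = 14434 * 3e8 / (2 * 7000000000.0) = 309.3 m/s

309.3 m/s


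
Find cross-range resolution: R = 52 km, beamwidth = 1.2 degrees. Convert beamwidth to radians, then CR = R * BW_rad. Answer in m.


BW_rad = 0.020943951
CR = 52000 * 0.020943951 = 1089.1 m

1089.1 m


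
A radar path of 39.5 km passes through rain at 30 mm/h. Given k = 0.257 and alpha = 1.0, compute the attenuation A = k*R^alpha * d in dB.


gamma = 0.257 * 30^1.0 = 7.71 dB/km
A = 7.71 * 39.5 = 304.55 dB

304.55 dB


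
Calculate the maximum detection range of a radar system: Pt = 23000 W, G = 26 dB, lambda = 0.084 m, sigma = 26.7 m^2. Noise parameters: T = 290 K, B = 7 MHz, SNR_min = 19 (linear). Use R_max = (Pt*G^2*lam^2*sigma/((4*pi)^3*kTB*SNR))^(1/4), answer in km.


G_lin = 10^(26/10) = 398.107171
R^4 = 23000 * 398.107171^2 * 0.084^2 * 26.7 / ((4*pi)^3 * 1.38e-23 * 290 * 7000000.0 * 19)
R^4 = 6.50189e17 m^4
R_max = (6.50189e17)^(1/4) = 28396.2 m = 28.4 km

28.4 km


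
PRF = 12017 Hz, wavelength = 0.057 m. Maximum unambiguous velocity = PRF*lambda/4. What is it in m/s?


V_ua = 12017 * 0.057 / 4 = 171.2 m/s

171.2 m/s


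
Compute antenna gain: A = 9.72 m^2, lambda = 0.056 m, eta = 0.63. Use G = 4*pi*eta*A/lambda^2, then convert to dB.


G_linear = 4*pi*0.63*9.72/0.056^2 = 24538.08
G_dB = 10*log10(24538.08) = 43.9 dB

43.9 dB


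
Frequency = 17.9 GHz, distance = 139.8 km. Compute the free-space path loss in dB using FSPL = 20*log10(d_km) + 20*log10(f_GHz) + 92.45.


20*log10(139.8) = 42.91
20*log10(17.9) = 25.06
FSPL = 160.4 dB

160.4 dB


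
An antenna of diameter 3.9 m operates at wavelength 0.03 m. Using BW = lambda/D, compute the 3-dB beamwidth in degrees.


BW_rad = 0.03 / 3.9 = 0.007692
BW_deg = 0.44 degrees

0.44 degrees


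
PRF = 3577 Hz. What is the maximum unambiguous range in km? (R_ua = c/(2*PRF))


R_ua = 3e8 / (2 * 3577) = 41934.6 m = 41.9 km

41.9 km


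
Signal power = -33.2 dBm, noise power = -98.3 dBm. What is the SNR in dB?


SNR = -33.2 - (-98.3) = 65.1 dB

65.1 dB


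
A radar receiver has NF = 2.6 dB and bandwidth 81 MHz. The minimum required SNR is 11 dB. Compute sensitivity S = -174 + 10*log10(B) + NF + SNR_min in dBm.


10*log10(81000000.0) = 79.08
S = -174 + 79.08 + 2.6 + 11 = -81.3 dBm

-81.3 dBm


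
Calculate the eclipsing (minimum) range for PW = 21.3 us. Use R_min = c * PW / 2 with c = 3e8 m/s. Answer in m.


R_min = 3e8 * 21.3e-6 / 2 = 3195.0 m

3195.0 m


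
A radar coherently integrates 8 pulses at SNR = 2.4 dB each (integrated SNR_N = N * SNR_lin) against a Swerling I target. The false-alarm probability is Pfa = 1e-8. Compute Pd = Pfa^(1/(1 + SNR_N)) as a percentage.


SNR_lin = 10^(2.4/10) = 1.7378
SNR_N = 8 * 1.7378 = 13.9024
1/(1 + SNR_N) = 1/14.9024 = 0.0671033
Pd = (1e-8)^0.0671033 = 0.29052
Pd = 29.1%

29.1%


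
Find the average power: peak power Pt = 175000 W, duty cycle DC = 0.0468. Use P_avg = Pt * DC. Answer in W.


P_avg = 175000 * 0.0468 = 8190.0 W

8190.0 W


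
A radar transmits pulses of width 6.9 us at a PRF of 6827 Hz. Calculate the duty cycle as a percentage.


DC = 6.9e-6 * 6827 * 100 = 4.71%

4.71%


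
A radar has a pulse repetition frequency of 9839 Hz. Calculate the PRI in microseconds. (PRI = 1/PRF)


PRI = 1/9839 = 0.0001016363 s = 101.6 us

101.6 us


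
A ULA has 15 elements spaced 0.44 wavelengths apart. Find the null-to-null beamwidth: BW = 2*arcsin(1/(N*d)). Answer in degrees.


1/(N*d) = 1/(15*0.44) = 0.151515
BW = 2*arcsin(0.151515) = 17.4 degrees

17.4 degrees


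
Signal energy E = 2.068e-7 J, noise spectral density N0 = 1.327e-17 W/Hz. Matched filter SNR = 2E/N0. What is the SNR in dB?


SNR_lin = 2 * 2.068e-7 / 1.327e-17 = 3.117e10
SNR_dB = 10*log10(3.117e10) = 104.9 dB

104.9 dB


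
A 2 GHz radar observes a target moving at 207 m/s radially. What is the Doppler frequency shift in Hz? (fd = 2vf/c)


fd = 2 * 207 * 2000000000.0 / 3e8 = 2760.0 Hz

2760.0 Hz


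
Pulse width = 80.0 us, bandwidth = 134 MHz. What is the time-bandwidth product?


TBP = 80.0 * 134 = 10720.0

10720.0


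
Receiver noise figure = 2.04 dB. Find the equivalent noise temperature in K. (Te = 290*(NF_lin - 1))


NF_lin = 10^(2.04/10) = 1.599558
Te = 290 * (1.599558 - 1) = 173.9 K

173.9 K


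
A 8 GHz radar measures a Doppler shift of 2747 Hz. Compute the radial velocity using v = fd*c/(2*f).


v = 2747 * 3e8 / (2 * 8000000000.0) = 51.5 m/s

51.5 m/s


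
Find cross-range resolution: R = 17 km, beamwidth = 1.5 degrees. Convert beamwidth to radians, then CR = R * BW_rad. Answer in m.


BW_rad = 0.026179939
CR = 17000 * 0.026179939 = 445.1 m

445.1 m


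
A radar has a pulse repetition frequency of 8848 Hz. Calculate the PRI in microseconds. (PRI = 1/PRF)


PRI = 1/8848 = 0.0001130199 s = 113.0 us

113.0 us


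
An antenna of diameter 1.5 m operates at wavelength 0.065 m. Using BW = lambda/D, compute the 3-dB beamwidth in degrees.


BW_rad = 0.065 / 1.5 = 0.043333
BW_deg = 2.48 degrees

2.48 degrees


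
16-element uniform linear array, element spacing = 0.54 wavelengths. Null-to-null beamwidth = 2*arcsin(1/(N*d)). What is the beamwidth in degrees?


1/(N*d) = 1/(16*0.54) = 0.115741
BW = 2*arcsin(0.115741) = 13.3 degrees

13.3 degrees


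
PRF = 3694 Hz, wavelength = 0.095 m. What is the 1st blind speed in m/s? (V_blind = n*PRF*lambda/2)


V_blind = 1 * 3694 * 0.095 / 2 = 175.5 m/s

175.5 m/s


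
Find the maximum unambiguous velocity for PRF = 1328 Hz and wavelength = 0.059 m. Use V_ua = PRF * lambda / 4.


V_ua = 1328 * 0.059 / 4 = 19.6 m/s

19.6 m/s


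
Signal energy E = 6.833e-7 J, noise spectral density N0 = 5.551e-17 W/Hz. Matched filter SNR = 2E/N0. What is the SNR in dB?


SNR_lin = 2 * 6.833e-7 / 5.551e-17 = 2.462e10
SNR_dB = 10*log10(2.462e10) = 103.9 dB

103.9 dB


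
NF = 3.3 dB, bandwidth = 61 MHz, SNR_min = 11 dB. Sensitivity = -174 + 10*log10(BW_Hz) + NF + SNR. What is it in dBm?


10*log10(61000000.0) = 77.85
S = -174 + 77.85 + 3.3 + 11 = -81.8 dBm

-81.8 dBm


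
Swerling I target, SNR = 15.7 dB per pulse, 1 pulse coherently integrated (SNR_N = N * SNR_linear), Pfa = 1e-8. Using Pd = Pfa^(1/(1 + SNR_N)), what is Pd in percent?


SNR_lin = 10^(15.7/10) = 37.15352
SNR_N = 1 * 37.15352 = 37.15352
1/(1 + SNR_N) = 1/38.15352 = 0.0262099
Pd = (1e-8)^0.0262099 = 0.61705
Pd = 61.7%

61.7%


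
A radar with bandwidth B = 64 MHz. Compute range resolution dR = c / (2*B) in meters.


dR = 3e8 / (2 * 64000000.0) = 2.34 m

2.34 m


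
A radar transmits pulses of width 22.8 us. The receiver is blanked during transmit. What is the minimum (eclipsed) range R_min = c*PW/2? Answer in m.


R_min = 3e8 * 22.8e-6 / 2 = 3420.0 m

3420.0 m


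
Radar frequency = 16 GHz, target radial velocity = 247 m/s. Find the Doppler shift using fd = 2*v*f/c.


fd = 2 * 247 * 16000000000.0 / 3e8 = 26346.7 Hz

26346.7 Hz


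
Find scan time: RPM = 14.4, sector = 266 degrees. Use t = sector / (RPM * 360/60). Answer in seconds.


t = 266 / (14.4 * 360) * 60 = 3.08 s

3.08 s


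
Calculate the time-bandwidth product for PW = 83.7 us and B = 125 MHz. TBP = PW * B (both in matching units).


TBP = 83.7 * 125 = 10462.5

10462.5


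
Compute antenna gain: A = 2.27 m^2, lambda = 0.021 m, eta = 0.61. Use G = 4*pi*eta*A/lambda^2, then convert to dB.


G_linear = 4*pi*0.61*2.27/0.021^2 = 39457.26
G_dB = 10*log10(39457.26) = 46.0 dB

46.0 dB


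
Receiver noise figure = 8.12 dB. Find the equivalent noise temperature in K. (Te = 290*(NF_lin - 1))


NF_lin = 10^(8.12/10) = 6.486344
Te = 290 * (6.486344 - 1) = 1591.0 K

1591.0 K


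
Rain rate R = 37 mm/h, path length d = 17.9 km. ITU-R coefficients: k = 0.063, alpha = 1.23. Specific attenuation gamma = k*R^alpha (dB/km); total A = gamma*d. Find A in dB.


gamma = 0.063 * 37^1.23 = 5.348459 dB/km
A = 5.348459 * 17.9 = 95.74 dB

95.74 dB


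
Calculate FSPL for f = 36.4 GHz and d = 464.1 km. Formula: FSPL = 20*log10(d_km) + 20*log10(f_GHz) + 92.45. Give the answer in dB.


20*log10(464.1) = 53.33
20*log10(36.4) = 31.22
FSPL = 177.0 dB

177.0 dB


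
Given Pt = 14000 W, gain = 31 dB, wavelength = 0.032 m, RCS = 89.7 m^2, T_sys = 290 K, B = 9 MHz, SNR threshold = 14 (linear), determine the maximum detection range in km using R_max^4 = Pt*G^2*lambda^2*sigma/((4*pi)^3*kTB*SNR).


G_lin = 10^(31/10) = 1258.925412
R^4 = 14000 * 1258.925412^2 * 0.032^2 * 89.7 / ((4*pi)^3 * 1.38e-23 * 290 * 9000000.0 * 14)
R^4 = 2.03678e18 m^4
R_max = (2.03678e18)^(1/4) = 37777.7 m = 37.8 km

37.8 km


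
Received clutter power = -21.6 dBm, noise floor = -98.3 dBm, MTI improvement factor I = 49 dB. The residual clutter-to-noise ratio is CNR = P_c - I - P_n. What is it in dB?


CNR = -21.6 - 49 - (-98.3) = 27.7 dB

27.7 dB


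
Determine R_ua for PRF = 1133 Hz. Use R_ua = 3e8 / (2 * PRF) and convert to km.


R_ua = 3e8 / (2 * 1133) = 132391.9 m = 132.4 km

132.4 km


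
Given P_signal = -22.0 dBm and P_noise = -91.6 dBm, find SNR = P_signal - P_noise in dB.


SNR = -22.0 - (-91.6) = 69.6 dB

69.6 dB


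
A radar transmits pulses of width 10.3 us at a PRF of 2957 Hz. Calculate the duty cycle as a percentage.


DC = 10.3e-6 * 2957 * 100 = 3.05%

3.05%


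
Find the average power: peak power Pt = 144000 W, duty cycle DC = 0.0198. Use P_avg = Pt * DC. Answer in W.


P_avg = 144000 * 0.0198 = 2851.2 W

2851.2 W


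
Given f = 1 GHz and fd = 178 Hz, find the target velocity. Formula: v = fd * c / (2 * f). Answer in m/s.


v = 178 * 3e8 / (2 * 1000000000.0) = 26.7 m/s

26.7 m/s


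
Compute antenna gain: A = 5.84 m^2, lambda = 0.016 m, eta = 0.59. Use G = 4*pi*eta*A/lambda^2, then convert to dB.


G_linear = 4*pi*0.59*5.84/0.016^2 = 169135.49
G_dB = 10*log10(169135.49) = 52.3 dB

52.3 dB


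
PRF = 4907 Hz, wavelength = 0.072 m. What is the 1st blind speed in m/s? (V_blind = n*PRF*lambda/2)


V_blind = 1 * 4907 * 0.072 / 2 = 176.7 m/s

176.7 m/s


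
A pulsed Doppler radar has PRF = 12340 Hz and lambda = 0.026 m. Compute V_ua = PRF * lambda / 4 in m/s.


V_ua = 12340 * 0.026 / 4 = 80.2 m/s

80.2 m/s


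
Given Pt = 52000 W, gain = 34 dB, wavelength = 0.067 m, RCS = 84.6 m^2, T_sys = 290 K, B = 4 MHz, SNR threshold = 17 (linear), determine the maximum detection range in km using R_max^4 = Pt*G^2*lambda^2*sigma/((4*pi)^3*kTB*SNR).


G_lin = 10^(34/10) = 2511.886432
R^4 = 52000 * 2511.886432^2 * 0.067^2 * 84.6 / ((4*pi)^3 * 1.38e-23 * 290 * 4000000.0 * 17)
R^4 = 2.30732e20 m^4
R_max = (2.30732e20)^(1/4) = 123247.2 m = 123.2 km

123.2 km


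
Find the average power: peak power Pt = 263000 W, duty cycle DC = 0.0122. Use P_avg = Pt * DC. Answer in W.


P_avg = 263000 * 0.0122 = 3208.6 W

3208.6 W


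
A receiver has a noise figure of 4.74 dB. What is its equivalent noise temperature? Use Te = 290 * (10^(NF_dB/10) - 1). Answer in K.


NF_lin = 10^(4.74/10) = 2.978516
Te = 290 * (2.978516 - 1) = 573.8 K

573.8 K


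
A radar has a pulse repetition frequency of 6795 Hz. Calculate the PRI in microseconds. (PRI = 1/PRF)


PRI = 1/6795 = 0.000147167 s = 147.2 us

147.2 us


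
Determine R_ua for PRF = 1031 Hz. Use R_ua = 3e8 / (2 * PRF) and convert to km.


R_ua = 3e8 / (2 * 1031) = 145489.8 m = 145.5 km

145.5 km


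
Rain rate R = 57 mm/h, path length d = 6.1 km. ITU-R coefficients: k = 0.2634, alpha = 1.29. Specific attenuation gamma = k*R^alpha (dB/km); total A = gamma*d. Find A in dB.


gamma = 0.2634 * 57^1.29 = 48.494706 dB/km
A = 48.494706 * 6.1 = 295.82 dB

295.82 dB


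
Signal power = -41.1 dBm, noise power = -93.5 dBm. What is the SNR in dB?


SNR = -41.1 - (-93.5) = 52.4 dB

52.4 dB


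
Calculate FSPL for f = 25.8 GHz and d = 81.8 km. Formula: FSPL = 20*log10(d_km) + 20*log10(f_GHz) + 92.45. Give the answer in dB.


20*log10(81.8) = 38.26
20*log10(25.8) = 28.23
FSPL = 158.9 dB

158.9 dB


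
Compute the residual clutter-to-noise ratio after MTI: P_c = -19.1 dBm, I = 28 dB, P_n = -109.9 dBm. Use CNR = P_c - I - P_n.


CNR = -19.1 - 28 - (-109.9) = 62.8 dB

62.8 dB


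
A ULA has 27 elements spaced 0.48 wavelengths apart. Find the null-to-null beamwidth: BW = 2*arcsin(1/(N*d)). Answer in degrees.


1/(N*d) = 1/(27*0.48) = 0.07716
BW = 2*arcsin(0.07716) = 8.9 degrees

8.9 degrees


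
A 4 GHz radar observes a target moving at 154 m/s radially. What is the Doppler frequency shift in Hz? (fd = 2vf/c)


fd = 2 * 154 * 4000000000.0 / 3e8 = 4106.7 Hz

4106.7 Hz


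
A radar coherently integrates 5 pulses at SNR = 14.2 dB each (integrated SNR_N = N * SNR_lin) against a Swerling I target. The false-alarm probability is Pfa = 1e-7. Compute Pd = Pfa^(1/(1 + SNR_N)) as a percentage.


SNR_lin = 10^(14.2/10) = 26.30268
SNR_N = 5 * 26.30268 = 131.5134
1/(1 + SNR_N) = 1/132.5134 = 0.0075464
Pd = (1e-7)^0.0075464 = 0.88547
Pd = 88.5%

88.5%


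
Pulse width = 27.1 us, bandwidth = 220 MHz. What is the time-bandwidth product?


TBP = 27.1 * 220 = 5962.0

5962.0


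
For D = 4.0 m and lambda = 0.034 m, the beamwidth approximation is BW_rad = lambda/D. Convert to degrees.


BW_rad = 0.034 / 4.0 = 0.0085
BW_deg = 0.49 degrees

0.49 degrees


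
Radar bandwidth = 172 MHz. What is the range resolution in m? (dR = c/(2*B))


dR = 3e8 / (2 * 172000000.0) = 0.87 m

0.87 m


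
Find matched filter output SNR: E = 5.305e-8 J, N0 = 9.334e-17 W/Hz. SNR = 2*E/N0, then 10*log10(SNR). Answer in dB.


SNR_lin = 2 * 5.305e-8 / 9.334e-17 = 1.137e9
SNR_dB = 10*log10(1.137e9) = 90.6 dB

90.6 dB


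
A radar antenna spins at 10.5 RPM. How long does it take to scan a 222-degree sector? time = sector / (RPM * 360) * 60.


t = 222 / (10.5 * 360) * 60 = 3.52 s

3.52 s


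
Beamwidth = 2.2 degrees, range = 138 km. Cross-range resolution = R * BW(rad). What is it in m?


BW_rad = 0.038397244
CR = 138000 * 0.038397244 = 5298.8 m

5298.8 m


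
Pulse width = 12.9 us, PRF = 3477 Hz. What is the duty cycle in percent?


DC = 12.9e-6 * 3477 * 100 = 4.49%

4.49%


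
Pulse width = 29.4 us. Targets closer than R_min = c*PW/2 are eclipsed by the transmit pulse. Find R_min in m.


R_min = 3e8 * 29.4e-6 / 2 = 4410.0 m

4410.0 m


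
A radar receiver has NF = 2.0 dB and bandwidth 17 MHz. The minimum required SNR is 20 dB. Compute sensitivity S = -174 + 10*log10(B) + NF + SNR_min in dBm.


10*log10(17000000.0) = 72.3
S = -174 + 72.3 + 2.0 + 20 = -79.7 dBm

-79.7 dBm


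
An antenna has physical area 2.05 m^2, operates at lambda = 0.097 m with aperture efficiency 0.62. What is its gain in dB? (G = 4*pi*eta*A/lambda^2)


G_linear = 4*pi*0.62*2.05/0.097^2 = 1697.51
G_dB = 10*log10(1697.51) = 32.3 dB

32.3 dB


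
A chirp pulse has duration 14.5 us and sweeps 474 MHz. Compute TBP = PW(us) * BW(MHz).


TBP = 14.5 * 474 = 6873.0

6873.0


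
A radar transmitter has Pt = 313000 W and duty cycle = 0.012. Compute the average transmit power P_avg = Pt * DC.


P_avg = 313000 * 0.012 = 3756.0 W

3756.0 W


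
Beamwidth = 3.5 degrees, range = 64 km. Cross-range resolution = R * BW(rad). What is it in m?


BW_rad = 0.061086524
CR = 64000 * 0.061086524 = 3909.5 m

3909.5 m


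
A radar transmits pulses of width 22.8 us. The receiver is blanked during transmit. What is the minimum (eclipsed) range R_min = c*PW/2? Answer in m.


R_min = 3e8 * 22.8e-6 / 2 = 3420.0 m

3420.0 m


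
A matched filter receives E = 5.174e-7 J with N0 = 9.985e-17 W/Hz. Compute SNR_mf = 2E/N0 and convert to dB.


SNR_lin = 2 * 5.174e-7 / 9.985e-17 = 1.036e10
SNR_dB = 10*log10(1.036e10) = 100.2 dB

100.2 dB


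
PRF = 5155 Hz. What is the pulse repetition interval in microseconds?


PRI = 1/5155 = 0.0001939864 s = 194.0 us

194.0 us


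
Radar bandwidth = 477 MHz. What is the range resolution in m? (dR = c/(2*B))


dR = 3e8 / (2 * 477000000.0) = 0.31 m

0.31 m


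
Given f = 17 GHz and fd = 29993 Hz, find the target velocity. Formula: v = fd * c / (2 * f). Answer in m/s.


v = 29993 * 3e8 / (2 * 17000000000.0) = 264.6 m/s

264.6 m/s


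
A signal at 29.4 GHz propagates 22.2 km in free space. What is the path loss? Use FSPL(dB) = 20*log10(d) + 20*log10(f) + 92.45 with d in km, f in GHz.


20*log10(22.2) = 26.93
20*log10(29.4) = 29.37
FSPL = 148.7 dB

148.7 dB


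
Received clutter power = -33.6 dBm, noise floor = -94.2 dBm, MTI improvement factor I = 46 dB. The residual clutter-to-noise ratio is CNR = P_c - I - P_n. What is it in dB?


CNR = -33.6 - 46 - (-94.2) = 14.6 dB

14.6 dB


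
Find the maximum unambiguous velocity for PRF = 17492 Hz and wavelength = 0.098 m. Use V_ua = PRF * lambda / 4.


V_ua = 17492 * 0.098 / 4 = 428.6 m/s

428.6 m/s


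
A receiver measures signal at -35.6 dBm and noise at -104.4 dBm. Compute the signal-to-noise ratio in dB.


SNR = -35.6 - (-104.4) = 68.8 dB

68.8 dB


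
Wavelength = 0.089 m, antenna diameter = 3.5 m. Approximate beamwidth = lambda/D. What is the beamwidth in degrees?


BW_rad = 0.089 / 3.5 = 0.025429
BW_deg = 1.46 degrees

1.46 degrees


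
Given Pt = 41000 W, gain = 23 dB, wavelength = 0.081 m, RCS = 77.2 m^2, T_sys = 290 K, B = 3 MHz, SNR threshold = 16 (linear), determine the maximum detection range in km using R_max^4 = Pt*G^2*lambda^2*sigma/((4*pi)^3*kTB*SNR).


G_lin = 10^(23/10) = 199.526231
R^4 = 41000 * 199.526231^2 * 0.081^2 * 77.2 / ((4*pi)^3 * 1.38e-23 * 290 * 3000000.0 * 16)
R^4 = 2.16882e18 m^4
R_max = (2.16882e18)^(1/4) = 38375.7 m = 38.4 km

38.4 km


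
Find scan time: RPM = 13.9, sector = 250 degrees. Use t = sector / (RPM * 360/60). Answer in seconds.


t = 250 / (13.9 * 360) * 60 = 3.0 s

3.0 s


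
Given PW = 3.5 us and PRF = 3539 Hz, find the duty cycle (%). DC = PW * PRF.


DC = 3.5e-6 * 3539 * 100 = 1.24%

1.24%


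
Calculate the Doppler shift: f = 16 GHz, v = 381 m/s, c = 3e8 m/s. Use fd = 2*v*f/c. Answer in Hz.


fd = 2 * 381 * 16000000000.0 / 3e8 = 40640.0 Hz

40640.0 Hz


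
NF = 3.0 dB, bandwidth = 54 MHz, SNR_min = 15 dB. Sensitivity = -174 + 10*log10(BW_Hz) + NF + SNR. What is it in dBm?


10*log10(54000000.0) = 77.32
S = -174 + 77.32 + 3.0 + 15 = -78.7 dBm

-78.7 dBm


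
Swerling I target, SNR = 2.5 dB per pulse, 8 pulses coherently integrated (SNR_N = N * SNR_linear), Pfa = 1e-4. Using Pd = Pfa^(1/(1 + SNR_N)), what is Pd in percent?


SNR_lin = 10^(2.5/10) = 1.77828
SNR_N = 8 * 1.77828 = 14.22624
1/(1 + SNR_N) = 1/15.22624 = 0.0656761
Pd = (1e-4)^0.0656761 = 0.54613
Pd = 54.6%

54.6%


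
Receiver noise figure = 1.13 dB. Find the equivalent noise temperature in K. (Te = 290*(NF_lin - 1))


NF_lin = 10^(1.13/10) = 1.297179
Te = 290 * (1.297179 - 1) = 86.2 K

86.2 K


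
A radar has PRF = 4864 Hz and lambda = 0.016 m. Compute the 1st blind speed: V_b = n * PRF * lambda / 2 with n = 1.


V_blind = 1 * 4864 * 0.016 / 2 = 38.9 m/s

38.9 m/s


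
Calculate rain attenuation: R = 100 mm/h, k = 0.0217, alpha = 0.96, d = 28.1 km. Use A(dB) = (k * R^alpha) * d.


gamma = 0.0217 * 100^0.96 = 1.804927 dB/km
A = 1.804927 * 28.1 = 50.72 dB

50.72 dB


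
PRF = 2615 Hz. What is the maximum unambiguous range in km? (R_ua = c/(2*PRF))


R_ua = 3e8 / (2 * 2615) = 57361.4 m = 57.4 km

57.4 km


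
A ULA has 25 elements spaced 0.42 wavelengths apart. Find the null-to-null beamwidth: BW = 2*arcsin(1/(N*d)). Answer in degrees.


1/(N*d) = 1/(25*0.42) = 0.095238
BW = 2*arcsin(0.095238) = 10.9 degrees

10.9 degrees


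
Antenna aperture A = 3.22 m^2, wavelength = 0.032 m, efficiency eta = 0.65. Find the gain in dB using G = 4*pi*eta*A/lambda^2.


G_linear = 4*pi*0.65*3.22/0.032^2 = 25684.97
G_dB = 10*log10(25684.97) = 44.1 dB

44.1 dB


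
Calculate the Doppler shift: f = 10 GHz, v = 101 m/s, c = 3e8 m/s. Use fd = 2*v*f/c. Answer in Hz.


fd = 2 * 101 * 10000000000.0 / 3e8 = 6733.3 Hz

6733.3 Hz


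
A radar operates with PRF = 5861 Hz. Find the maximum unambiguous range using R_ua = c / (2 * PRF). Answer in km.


R_ua = 3e8 / (2 * 5861) = 25592.9 m = 25.6 km

25.6 km


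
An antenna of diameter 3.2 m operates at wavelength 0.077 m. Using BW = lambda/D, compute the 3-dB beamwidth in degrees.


BW_rad = 0.077 / 3.2 = 0.024062
BW_deg = 1.38 degrees

1.38 degrees


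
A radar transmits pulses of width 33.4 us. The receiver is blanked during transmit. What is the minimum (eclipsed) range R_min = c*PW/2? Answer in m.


R_min = 3e8 * 33.4e-6 / 2 = 5010.0 m

5010.0 m


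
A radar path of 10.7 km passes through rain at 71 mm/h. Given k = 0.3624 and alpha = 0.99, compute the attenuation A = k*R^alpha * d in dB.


gamma = 0.3624 * 71^0.99 = 24.656643 dB/km
A = 24.656643 * 10.7 = 263.83 dB

263.83 dB


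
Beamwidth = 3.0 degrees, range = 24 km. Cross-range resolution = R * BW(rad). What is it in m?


BW_rad = 0.052359878
CR = 24000 * 0.052359878 = 1256.6 m

1256.6 m


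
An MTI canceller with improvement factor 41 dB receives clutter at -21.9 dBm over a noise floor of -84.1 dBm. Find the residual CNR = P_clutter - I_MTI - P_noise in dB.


CNR = -21.9 - 41 - (-84.1) = 21.2 dB

21.2 dB


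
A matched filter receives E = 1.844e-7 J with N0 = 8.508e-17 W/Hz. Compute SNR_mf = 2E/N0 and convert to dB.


SNR_lin = 2 * 1.844e-7 / 8.508e-17 = 4.335e9
SNR_dB = 10*log10(4.335e9) = 96.4 dB

96.4 dB


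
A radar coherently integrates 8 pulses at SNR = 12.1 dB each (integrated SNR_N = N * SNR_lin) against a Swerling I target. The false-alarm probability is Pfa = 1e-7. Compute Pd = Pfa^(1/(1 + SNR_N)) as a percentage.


SNR_lin = 10^(12.1/10) = 16.2181
SNR_N = 8 * 16.2181 = 129.7448
1/(1 + SNR_N) = 1/130.7448 = 0.0076485
Pd = (1e-7)^0.0076485 = 0.88402
Pd = 88.4%

88.4%


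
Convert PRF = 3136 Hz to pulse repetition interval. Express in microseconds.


PRI = 1/3136 = 0.0003188776 s = 318.9 us

318.9 us


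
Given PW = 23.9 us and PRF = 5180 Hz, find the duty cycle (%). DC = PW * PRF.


DC = 23.9e-6 * 5180 * 100 = 12.38%

12.38%


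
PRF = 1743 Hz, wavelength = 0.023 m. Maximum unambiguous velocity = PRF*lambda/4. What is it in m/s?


V_ua = 1743 * 0.023 / 4 = 10.0 m/s

10.0 m/s


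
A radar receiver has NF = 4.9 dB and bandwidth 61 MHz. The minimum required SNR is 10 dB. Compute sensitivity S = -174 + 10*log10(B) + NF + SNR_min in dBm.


10*log10(61000000.0) = 77.85
S = -174 + 77.85 + 4.9 + 10 = -81.2 dBm

-81.2 dBm


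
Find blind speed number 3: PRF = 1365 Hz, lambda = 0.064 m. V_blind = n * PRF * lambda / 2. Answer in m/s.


V_blind = 3 * 1365 * 0.064 / 2 = 131.0 m/s

131.0 m/s


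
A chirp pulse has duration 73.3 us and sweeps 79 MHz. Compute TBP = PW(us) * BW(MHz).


TBP = 73.3 * 79 = 5790.7

5790.7


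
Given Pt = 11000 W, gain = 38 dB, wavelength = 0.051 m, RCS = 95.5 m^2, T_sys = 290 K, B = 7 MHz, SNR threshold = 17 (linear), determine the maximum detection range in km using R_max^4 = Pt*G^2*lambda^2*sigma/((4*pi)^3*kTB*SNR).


G_lin = 10^(38/10) = 6309.573445
R^4 = 11000 * 6309.573445^2 * 0.051^2 * 95.5 / ((4*pi)^3 * 1.38e-23 * 290 * 7000000.0 * 17)
R^4 = 1.15102e20 m^4
R_max = (1.15102e20)^(1/4) = 103578.8 m = 103.6 km

103.6 km


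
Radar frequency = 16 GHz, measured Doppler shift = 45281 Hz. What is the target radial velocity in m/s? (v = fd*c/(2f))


v = 45281 * 3e8 / (2 * 16000000000.0) = 424.5 m/s

424.5 m/s


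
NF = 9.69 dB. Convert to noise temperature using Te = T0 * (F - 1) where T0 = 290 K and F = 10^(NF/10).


NF_lin = 10^(9.69/10) = 9.311079
Te = 290 * (9.311079 - 1) = 2410.2 K

2410.2 K


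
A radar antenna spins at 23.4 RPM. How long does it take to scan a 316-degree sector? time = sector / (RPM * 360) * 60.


t = 316 / (23.4 * 360) * 60 = 2.25 s

2.25 s


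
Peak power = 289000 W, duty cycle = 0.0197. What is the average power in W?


P_avg = 289000 * 0.0197 = 5693.3 W

5693.3 W


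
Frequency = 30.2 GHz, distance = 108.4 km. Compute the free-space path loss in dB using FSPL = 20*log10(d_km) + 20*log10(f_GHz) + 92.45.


20*log10(108.4) = 40.7
20*log10(30.2) = 29.6
FSPL = 162.8 dB

162.8 dB


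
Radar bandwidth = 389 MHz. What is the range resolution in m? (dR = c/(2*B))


dR = 3e8 / (2 * 389000000.0) = 0.39 m

0.39 m


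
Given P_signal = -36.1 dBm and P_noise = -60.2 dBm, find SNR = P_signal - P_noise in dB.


SNR = -36.1 - (-60.2) = 24.1 dB

24.1 dB


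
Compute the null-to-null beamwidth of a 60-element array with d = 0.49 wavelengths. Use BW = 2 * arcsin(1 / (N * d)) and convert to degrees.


1/(N*d) = 1/(60*0.49) = 0.034014
BW = 2*arcsin(0.034014) = 3.9 degrees

3.9 degrees


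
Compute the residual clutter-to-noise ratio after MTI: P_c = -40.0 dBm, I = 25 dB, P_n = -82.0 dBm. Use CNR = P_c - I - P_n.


CNR = -40.0 - 25 - (-82.0) = 17.0 dB

17.0 dB


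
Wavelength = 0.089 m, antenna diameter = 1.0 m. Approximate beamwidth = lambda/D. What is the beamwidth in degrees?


BW_rad = 0.089 / 1.0 = 0.089
BW_deg = 5.1 degrees

5.1 degrees


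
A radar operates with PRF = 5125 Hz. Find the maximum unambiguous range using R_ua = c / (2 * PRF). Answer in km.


R_ua = 3e8 / (2 * 5125) = 29268.3 m = 29.3 km

29.3 km


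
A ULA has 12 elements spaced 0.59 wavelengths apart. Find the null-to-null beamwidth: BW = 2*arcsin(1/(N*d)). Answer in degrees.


1/(N*d) = 1/(12*0.59) = 0.141243
BW = 2*arcsin(0.141243) = 16.2 degrees

16.2 degrees


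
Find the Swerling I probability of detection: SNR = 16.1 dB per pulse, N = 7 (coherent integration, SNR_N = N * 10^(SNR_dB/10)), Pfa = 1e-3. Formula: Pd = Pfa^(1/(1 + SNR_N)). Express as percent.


SNR_lin = 10^(16.1/10) = 40.73803
SNR_N = 7 * 40.73803 = 285.16621
1/(1 + SNR_N) = 1/286.16621 = 0.0034945
Pd = (1e-3)^0.0034945 = 0.97615
Pd = 97.6%

97.6%


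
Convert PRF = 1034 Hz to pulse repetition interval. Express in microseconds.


PRI = 1/1034 = 0.000967118 s = 967.1 us

967.1 us


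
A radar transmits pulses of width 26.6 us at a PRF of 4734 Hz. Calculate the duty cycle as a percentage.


DC = 26.6e-6 * 4734 * 100 = 12.59%

12.59%


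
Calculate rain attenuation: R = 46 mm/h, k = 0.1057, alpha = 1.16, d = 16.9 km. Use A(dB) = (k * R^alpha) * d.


gamma = 0.1057 * 46^1.16 = 8.971686 dB/km
A = 8.971686 * 16.9 = 151.62 dB

151.62 dB


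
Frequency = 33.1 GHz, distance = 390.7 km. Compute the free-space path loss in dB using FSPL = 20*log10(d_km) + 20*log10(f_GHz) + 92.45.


20*log10(390.7) = 51.84
20*log10(33.1) = 30.4
FSPL = 174.7 dB

174.7 dB


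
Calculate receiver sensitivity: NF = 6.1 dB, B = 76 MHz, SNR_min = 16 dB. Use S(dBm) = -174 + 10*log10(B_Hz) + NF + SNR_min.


10*log10(76000000.0) = 78.81
S = -174 + 78.81 + 6.1 + 16 = -73.1 dBm

-73.1 dBm


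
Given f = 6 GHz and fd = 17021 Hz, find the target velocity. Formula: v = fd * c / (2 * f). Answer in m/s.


v = 17021 * 3e8 / (2 * 6000000000.0) = 425.5 m/s

425.5 m/s


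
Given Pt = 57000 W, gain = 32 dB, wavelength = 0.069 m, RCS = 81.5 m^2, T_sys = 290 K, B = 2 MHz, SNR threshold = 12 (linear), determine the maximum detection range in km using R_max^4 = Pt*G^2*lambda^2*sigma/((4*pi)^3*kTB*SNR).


G_lin = 10^(32/10) = 1584.893192
R^4 = 57000 * 1584.893192^2 * 0.069^2 * 81.5 / ((4*pi)^3 * 1.38e-23 * 290 * 2000000.0 * 12)
R^4 = 2.91483e20 m^4
R_max = (2.91483e20)^(1/4) = 130663.2 m = 130.7 km

130.7 km


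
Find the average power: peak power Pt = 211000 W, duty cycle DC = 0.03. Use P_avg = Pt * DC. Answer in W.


P_avg = 211000 * 0.03 = 6330.0 W

6330.0 W


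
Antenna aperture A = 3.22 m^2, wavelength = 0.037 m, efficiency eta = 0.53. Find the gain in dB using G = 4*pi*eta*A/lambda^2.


G_linear = 4*pi*0.53*3.22/0.037^2 = 15665.28
G_dB = 10*log10(15665.28) = 41.9 dB

41.9 dB


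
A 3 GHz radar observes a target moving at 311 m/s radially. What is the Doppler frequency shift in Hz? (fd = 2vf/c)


fd = 2 * 311 * 3000000000.0 / 3e8 = 6220.0 Hz

6220.0 Hz


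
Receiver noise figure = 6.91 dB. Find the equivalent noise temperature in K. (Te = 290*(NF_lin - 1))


NF_lin = 10^(6.91/10) = 4.909079
Te = 290 * (4.909079 - 1) = 1133.6 K

1133.6 K


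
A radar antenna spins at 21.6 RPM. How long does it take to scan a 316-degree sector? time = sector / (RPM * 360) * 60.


t = 316 / (21.6 * 360) * 60 = 2.44 s

2.44 s


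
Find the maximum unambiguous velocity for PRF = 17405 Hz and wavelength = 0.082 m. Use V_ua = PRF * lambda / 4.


V_ua = 17405 * 0.082 / 4 = 356.8 m/s

356.8 m/s


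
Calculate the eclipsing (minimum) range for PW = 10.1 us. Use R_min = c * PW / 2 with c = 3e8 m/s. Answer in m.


R_min = 3e8 * 10.1e-6 / 2 = 1515.0 m

1515.0 m


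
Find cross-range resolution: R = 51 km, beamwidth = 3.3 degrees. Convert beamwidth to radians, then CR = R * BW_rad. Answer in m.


BW_rad = 0.057595865
CR = 51000 * 0.057595865 = 2937.4 m

2937.4 m


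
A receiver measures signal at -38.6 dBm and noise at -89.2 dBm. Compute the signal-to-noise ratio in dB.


SNR = -38.6 - (-89.2) = 50.6 dB

50.6 dB


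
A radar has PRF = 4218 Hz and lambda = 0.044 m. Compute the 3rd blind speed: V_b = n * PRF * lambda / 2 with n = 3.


V_blind = 3 * 4218 * 0.044 / 2 = 278.4 m/s

278.4 m/s


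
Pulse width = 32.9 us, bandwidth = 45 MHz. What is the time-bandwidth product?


TBP = 32.9 * 45 = 1480.5

1480.5


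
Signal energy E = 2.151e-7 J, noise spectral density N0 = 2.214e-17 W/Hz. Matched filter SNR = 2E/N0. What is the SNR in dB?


SNR_lin = 2 * 2.151e-7 / 2.214e-17 = 1.943e10
SNR_dB = 10*log10(1.943e10) = 102.9 dB

102.9 dB


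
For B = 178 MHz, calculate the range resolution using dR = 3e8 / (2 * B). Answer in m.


dR = 3e8 / (2 * 178000000.0) = 0.84 m

0.84 m


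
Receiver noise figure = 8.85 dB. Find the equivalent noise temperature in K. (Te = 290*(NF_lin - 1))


NF_lin = 10^(8.85/10) = 7.673615
Te = 290 * (7.673615 - 1) = 1935.3 K

1935.3 K


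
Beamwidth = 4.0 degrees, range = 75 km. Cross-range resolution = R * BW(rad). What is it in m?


BW_rad = 0.06981317
CR = 75000 * 0.06981317 = 5236.0 m

5236.0 m


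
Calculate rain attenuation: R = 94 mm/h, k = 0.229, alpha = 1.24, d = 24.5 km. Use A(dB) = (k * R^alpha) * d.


gamma = 0.229 * 94^1.24 = 64.049246 dB/km
A = 64.049246 * 24.5 = 1569.21 dB

1569.21 dB


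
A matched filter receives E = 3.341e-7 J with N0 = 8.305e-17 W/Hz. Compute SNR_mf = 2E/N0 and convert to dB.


SNR_lin = 2 * 3.341e-7 / 8.305e-17 = 8.046e9
SNR_dB = 10*log10(8.046e9) = 99.1 dB

99.1 dB


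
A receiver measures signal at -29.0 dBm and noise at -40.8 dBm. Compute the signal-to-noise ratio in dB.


SNR = -29.0 - (-40.8) = 11.8 dB

11.8 dB


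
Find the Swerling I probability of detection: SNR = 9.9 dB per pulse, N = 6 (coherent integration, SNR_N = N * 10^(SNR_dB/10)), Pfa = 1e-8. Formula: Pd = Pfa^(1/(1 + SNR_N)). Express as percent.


SNR_lin = 10^(9.9/10) = 9.77237
SNR_N = 6 * 9.77237 = 58.63422
1/(1 + SNR_N) = 1/59.63422 = 0.0167689
Pd = (1e-8)^0.0167689 = 0.73426
Pd = 73.4%

73.4%


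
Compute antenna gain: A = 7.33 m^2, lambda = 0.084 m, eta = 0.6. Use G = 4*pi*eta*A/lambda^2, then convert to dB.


G_linear = 4*pi*0.6*7.33/0.084^2 = 7832.61
G_dB = 10*log10(7832.61) = 38.9 dB

38.9 dB


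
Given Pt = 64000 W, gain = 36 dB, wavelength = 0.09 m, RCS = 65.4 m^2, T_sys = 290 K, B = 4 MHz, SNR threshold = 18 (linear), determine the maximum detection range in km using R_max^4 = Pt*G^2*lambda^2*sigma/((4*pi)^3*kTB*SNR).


G_lin = 10^(36/10) = 3981.071706
R^4 = 64000 * 3981.071706^2 * 0.09^2 * 65.4 / ((4*pi)^3 * 1.38e-23 * 290 * 4000000.0 * 18)
R^4 = 9.39731e20 m^4
R_max = (9.39731e20)^(1/4) = 175085.8 m = 175.1 km

175.1 km


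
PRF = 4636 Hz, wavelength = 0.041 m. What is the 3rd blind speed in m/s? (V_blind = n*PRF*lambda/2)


V_blind = 3 * 4636 * 0.041 / 2 = 285.1 m/s

285.1 m/s


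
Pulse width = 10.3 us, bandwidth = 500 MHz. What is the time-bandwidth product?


TBP = 10.3 * 500 = 5150.0

5150.0


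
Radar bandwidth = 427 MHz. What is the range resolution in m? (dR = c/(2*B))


dR = 3e8 / (2 * 427000000.0) = 0.35 m

0.35 m


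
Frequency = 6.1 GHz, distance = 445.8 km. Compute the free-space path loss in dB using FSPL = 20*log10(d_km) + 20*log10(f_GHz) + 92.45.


20*log10(445.8) = 52.98
20*log10(6.1) = 15.71
FSPL = 161.1 dB

161.1 dB


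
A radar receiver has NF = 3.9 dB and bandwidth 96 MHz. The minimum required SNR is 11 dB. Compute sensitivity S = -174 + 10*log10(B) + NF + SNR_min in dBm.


10*log10(96000000.0) = 79.82
S = -174 + 79.82 + 3.9 + 11 = -79.3 dBm

-79.3 dBm


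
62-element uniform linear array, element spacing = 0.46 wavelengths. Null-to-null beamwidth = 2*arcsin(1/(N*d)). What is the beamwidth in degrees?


1/(N*d) = 1/(62*0.46) = 0.035063
BW = 2*arcsin(0.035063) = 4.0 degrees

4.0 degrees


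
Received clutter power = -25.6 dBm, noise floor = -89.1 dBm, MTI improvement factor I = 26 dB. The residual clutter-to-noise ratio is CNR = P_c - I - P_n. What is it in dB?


CNR = -25.6 - 26 - (-89.1) = 37.5 dB

37.5 dB


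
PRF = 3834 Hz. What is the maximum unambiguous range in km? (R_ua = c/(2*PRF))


R_ua = 3e8 / (2 * 3834) = 39123.6 m = 39.1 km

39.1 km


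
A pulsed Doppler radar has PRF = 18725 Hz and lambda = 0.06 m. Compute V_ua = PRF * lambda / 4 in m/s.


V_ua = 18725 * 0.06 / 4 = 280.9 m/s

280.9 m/s


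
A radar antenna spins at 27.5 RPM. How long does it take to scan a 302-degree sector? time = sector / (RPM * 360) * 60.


t = 302 / (27.5 * 360) * 60 = 1.83 s

1.83 s


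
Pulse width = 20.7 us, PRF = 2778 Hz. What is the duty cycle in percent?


DC = 20.7e-6 * 2778 * 100 = 5.75%

5.75%


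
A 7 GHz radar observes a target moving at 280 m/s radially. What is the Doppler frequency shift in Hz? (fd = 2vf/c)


fd = 2 * 280 * 7000000000.0 / 3e8 = 13066.7 Hz

13066.7 Hz


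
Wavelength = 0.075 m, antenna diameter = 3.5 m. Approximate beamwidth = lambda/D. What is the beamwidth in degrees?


BW_rad = 0.075 / 3.5 = 0.021429
BW_deg = 1.23 degrees

1.23 degrees


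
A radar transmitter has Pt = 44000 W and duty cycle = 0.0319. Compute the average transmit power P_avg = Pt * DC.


P_avg = 44000 * 0.0319 = 1403.6 W

1403.6 W


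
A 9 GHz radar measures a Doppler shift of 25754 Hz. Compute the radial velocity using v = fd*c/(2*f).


v = 25754 * 3e8 / (2 * 9000000000.0) = 429.2 m/s

429.2 m/s


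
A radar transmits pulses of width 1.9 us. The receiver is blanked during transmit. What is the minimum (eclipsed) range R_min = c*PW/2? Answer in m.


R_min = 3e8 * 1.9e-6 / 2 = 285.0 m

285.0 m


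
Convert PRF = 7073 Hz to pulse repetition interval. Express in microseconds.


PRI = 1/7073 = 0.0001413827 s = 141.4 us

141.4 us


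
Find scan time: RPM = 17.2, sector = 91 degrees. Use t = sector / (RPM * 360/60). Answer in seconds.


t = 91 / (17.2 * 360) * 60 = 0.88 s

0.88 s


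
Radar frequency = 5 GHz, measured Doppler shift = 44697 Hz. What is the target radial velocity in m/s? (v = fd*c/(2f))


v = 44697 * 3e8 / (2 * 5000000000.0) = 1340.9 m/s

1340.9 m/s


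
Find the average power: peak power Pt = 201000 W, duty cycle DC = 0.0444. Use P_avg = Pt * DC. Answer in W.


P_avg = 201000 * 0.0444 = 8924.4 W

8924.4 W


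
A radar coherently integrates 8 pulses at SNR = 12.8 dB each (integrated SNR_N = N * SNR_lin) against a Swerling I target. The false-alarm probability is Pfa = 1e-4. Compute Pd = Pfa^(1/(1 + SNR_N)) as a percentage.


SNR_lin = 10^(12.8/10) = 19.05461
SNR_N = 8 * 19.05461 = 152.43688
1/(1 + SNR_N) = 1/153.43688 = 0.0065173
Pd = (1e-4)^0.0065173 = 0.94174
Pd = 94.2%

94.2%


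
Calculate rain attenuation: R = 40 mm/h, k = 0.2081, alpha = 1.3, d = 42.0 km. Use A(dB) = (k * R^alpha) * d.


gamma = 0.2081 * 40^1.3 = 25.173875 dB/km
A = 25.173875 * 42.0 = 1057.3 dB

1057.3 dB


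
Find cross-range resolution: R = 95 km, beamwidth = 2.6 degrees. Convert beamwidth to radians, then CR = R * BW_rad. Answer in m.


BW_rad = 0.045378561
CR = 95000 * 0.045378561 = 4311.0 m

4311.0 m


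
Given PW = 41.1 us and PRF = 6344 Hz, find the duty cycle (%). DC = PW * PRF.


DC = 41.1e-6 * 6344 * 100 = 26.07%

26.07%


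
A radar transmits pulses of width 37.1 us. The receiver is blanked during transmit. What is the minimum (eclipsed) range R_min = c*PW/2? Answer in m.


R_min = 3e8 * 37.1e-6 / 2 = 5565.0 m

5565.0 m


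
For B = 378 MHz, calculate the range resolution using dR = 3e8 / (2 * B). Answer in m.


dR = 3e8 / (2 * 378000000.0) = 0.4 m

0.4 m


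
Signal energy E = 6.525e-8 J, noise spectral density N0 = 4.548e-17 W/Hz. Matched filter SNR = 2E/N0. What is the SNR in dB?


SNR_lin = 2 * 6.525e-8 / 4.548e-17 = 2.869e9
SNR_dB = 10*log10(2.869e9) = 94.6 dB

94.6 dB


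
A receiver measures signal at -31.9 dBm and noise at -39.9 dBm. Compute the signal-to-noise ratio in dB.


SNR = -31.9 - (-39.9) = 8.0 dB

8.0 dB


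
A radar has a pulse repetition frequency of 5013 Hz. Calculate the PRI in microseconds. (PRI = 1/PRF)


PRI = 1/5013 = 0.0001994813 s = 199.5 us

199.5 us


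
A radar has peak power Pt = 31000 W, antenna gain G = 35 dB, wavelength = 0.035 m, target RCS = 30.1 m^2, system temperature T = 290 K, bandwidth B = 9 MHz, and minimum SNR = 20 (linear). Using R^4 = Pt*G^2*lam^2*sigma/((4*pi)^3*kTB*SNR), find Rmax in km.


G_lin = 10^(35/10) = 3162.27766
R^4 = 31000 * 3162.27766^2 * 0.035^2 * 30.1 / ((4*pi)^3 * 1.38e-23 * 290 * 9000000.0 * 20)
R^4 = 7.99623e18 m^4
R_max = (7.99623e18)^(1/4) = 53176.7 m = 53.2 km

53.2 km
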